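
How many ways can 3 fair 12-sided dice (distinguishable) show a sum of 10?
Coefficient of x^10 in (x + x² + ... + x^12)^3. By inclusion-exclusion on dice exceeding 12: Σ_j (-1)^j C(3,j)·C(10-1-12j, 2) = C(3,0)·C(9,2) = 1·36 = 36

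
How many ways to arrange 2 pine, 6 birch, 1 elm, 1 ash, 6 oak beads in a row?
16! / (2! × 6! × 1! × 1! × 6!) = 20180160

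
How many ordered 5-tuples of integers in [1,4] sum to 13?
Coefficient of x^13 in (x + x² + ... + x^4)^5. By inclusion-exclusion on dice exceeding 4: Σ_j (-1)^j C(5,j)·C(13-1-4j, 4) = C(5,0)·C(12,4) - C(5,1)·C(8,4) + C(5,2)·C(4,4) = 1·495 - 5·70 + 10·1 = 155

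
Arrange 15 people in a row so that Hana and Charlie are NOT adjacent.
Total - adjacent = 15! - (15-1)!×2 = 1307674368000 - 174356582400 = 1133317785600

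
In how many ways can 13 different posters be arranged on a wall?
13! = 6227020800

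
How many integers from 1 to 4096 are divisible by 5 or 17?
⌊4096/5⌋ + ⌊4096/17⌋ - ⌊4096/85⌋ = 819 + 240 - 48 = 1011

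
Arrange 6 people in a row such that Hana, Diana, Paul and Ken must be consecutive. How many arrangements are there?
Treat the 4 as one block: (6-4+1)! × 4! = 6 × 24 = 144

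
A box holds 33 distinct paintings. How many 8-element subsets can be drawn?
C(33,8) = 33!/(8!×25!) = 13884156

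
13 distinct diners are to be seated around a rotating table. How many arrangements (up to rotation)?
Circular: fix one position, arrange the rest. (13-1)! = 479001600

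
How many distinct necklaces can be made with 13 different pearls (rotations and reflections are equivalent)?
(13-1)!/2 = 479001600/2 = 239500800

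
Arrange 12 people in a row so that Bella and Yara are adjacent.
Treat as block: (12-1)! × 2! = 39916800 × 2 = 79833600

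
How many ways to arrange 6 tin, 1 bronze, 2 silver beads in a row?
9! / (6! × 1! × 2!) = 252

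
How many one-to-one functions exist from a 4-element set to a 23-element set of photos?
P(23,4) = 23!/(23-4)! = 212520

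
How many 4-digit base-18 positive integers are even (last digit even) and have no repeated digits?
Last∈{0,2,4,6,8,10,12,14,16}. Last=0: 4080. Last nonzero: 8×16×P(16,2) = 30720. Total = 34800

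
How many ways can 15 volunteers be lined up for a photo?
15! = 1307674368000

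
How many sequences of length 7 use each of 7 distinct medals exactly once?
7! = 5040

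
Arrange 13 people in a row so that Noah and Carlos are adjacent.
Treat as block: (13-1)! × 2! = 479001600 × 2 = 958003200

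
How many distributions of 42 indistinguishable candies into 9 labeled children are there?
C(42+9-1, 9-1) = C(50, 8) = 536878650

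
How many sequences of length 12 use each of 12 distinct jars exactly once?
12! = 479001600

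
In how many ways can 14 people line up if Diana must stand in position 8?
Fix one position: (14-1)! = 6227020800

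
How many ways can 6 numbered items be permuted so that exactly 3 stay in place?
Choose the 3 fixed points C(6,3) = 20, derange the rest: !3 = Σ_{j=0}^{3} (-1)^j·3!/j! = 6 - 6 + 3 - 1 = 2. Product = 20 × 2 = 40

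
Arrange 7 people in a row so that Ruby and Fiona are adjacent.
Treat as block: (7-1)! × 2! = 720 × 2 = 1440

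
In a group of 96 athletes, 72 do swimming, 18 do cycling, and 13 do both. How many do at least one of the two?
|A∪B| = |A| + |B| - |A∩B| = 72 + 18 - 13 = 77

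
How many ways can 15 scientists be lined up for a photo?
15! = 1307674368000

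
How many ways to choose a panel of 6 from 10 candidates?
C(10,6) = 10!/(6!×4!) = 210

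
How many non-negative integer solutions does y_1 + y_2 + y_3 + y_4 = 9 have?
C(9+4-1, 4-1) = C(12, 3) = 220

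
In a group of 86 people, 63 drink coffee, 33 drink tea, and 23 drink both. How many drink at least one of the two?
|A∪B| = |A| + |B| - |A∩B| = 63 + 33 - 23 = 73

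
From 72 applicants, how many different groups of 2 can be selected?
C(72,2) = 72!/(2!×70!) = 2556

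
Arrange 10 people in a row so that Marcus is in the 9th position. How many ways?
Fix one position: (10-1)! = 362880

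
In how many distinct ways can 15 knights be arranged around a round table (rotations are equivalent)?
Circular: fix one position, arrange the rest. (15-1)! = 87178291200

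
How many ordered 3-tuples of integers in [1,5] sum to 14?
Coefficient of x^14 in (x + x² + ... + x^5)^3. By inclusion-exclusion on dice exceeding 5: Σ_j (-1)^j C(3,j)·C(14-1-5j, 2) = C(3,0)·C(13,2) - C(3,1)·C(8,2) + C(3,2)·C(3,2) = 1·78 - 3·28 + 3·3 = 3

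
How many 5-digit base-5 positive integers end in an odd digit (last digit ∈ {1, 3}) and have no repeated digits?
Last∈{1,3}. Last=0: 0. Last nonzero: 2×3×P(3,3) = 36. Total = 36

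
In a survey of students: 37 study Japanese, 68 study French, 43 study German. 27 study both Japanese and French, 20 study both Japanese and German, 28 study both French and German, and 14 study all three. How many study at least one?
|A∪B∪C| = 37+68+43-27-20-28+14 = 87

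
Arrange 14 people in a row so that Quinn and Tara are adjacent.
Treat as block: (14-1)! × 2! = 6227020800 × 2 = 12454041600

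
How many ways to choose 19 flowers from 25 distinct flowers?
C(25,19) = 25!/(19!×6!) = 177100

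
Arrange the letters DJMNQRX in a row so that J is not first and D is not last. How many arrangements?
By inclusion-exclusion: 7! - 2×(7-1)! + (7-2)! = 5040 - 1440 + 120 = 3720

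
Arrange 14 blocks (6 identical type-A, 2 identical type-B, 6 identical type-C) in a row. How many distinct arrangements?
14! / (6! × 2! × 6!) = 84084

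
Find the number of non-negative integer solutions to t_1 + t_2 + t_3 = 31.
C(31+3-1, 3-1) = C(33, 2) = 528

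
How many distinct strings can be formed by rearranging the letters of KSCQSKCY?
8! / (2! × 2! × 1! × 2! × 1!) = 5040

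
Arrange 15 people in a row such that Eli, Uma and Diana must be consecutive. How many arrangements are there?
Treat the 3 as one block: (15-3+1)! × 3! = 6227020800 × 6 = 37362124800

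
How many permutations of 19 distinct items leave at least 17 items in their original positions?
Exactly j fixed points: C(19,j)·!(19-j); sum over j ≥ 17 (derangement numbers via !m = (m-1)·(!(m-1) + !(m-2)): !0..!2 = 1, 0, 1). Σ_{j=17}^{19} C(19,j)·!(19-j) = C(19,17)·!2 + C(19,18)·!1 + C(19,19)·!0 = 171·1 + 19·0 + 1·1 = 172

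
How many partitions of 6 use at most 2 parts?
By conjugation, equals partitions of 6 into parts ≤ 2. Let r_j(i) = number of partitions of i into parts ≤ j, for i = 0..6. r_1(i) = 1 for all i; r_j(i) = r_{j-1}(i) + r_j(i-j). Rows j = 2..2: ≤2: 1 1 2 2 3 3 4. r_2(6) = 4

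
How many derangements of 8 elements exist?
!8 = Σ_{j=0}^{8} (-1)^j·8!/j! = 40320 - 40320 + 20160 - 6720 + 1680 - 336 + 56 - 8 + 1 = 14833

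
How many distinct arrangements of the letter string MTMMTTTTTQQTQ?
13! / (3! × 3! × 7!) = 34320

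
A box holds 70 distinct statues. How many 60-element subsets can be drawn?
C(70,60) = 70!/(60!×10!) = 396704524216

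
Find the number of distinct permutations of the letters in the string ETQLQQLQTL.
10! / (2! × 1! × 4! × 3!) = 12600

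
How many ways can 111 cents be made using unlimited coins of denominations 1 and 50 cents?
Coefficient of x^111 in 1/(1-x^1) · 1/(1-x^50). Use j coins of 50 for j = 0..⌊111/50⌋ = 2, the rest in 1s: 2 + 1 = 3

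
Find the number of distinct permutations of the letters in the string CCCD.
4! / (3! × 1!) = 4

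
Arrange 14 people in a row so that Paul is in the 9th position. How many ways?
Fix one position: (14-1)! = 6227020800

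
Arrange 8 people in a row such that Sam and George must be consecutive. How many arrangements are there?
Treat the 2 as one block: (8-2+1)! × 2! = 5040 × 2 = 10080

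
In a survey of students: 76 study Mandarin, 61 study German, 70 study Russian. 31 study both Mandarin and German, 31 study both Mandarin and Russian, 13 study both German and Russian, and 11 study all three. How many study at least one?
|A∪B∪C| = 76+61+70-31-31-13+11 = 143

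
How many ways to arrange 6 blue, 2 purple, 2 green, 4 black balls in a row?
14! / (6! × 2! × 2! × 4!) = 1261260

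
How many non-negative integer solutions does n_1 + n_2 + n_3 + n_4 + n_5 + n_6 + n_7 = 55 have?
C(55+7-1, 7-1) = C(61, 6) = 55525372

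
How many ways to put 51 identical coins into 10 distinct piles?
C(51+10-1, 10-1) = C(60, 9) = 14783142660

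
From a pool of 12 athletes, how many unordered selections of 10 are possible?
C(12,10) = 12!/(10!×2!) = 66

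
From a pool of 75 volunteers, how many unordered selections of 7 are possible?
C(75,7) = 75!/(7!×68!) = 1984829850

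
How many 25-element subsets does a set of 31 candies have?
C(31,25) = 31!/(25!×6!) = 736281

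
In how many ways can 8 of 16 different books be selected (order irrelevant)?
C(16,8) = 16!/(8!×8!) = 12870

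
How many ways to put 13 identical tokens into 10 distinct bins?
C(13+10-1, 10-1) = C(22, 9) = 497420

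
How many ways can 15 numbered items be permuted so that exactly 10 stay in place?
Choose the 10 fixed points C(15,10) = 3003, derange the rest: !5 = Σ_{j=0}^{5} (-1)^j·5!/j! = 120 - 120 + 60 - 20 + 5 - 1 = 44. Product = 3003 × 44 = 132132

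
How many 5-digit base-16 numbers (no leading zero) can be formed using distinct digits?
First digit: 15 choices (nonzero). Then descending: 15 × 15 × 14 × 13 × 12 = 491400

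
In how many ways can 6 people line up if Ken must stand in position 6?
Fix one position: (6-1)! = 120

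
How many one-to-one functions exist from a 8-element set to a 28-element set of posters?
P(28,8) = 28!/(28-8)! = 125318793600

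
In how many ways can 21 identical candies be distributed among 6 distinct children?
C(21+6-1, 6-1) = C(26, 5) = 65780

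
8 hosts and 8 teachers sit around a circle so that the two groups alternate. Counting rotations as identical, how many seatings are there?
Fix one of the hosts: (8-1)! ways for the remaining hosts, × 8! ways for the teachers = 5040 × 40320 = 203212800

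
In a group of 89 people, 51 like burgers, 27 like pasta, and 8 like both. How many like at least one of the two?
|A∪B| = |A| + |B| - |A∩B| = 51 + 27 - 8 = 70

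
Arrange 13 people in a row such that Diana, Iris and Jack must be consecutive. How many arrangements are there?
Treat the 3 as one block: (13-3+1)! × 3! = 39916800 × 6 = 239500800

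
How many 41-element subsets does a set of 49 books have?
C(49,41) = 49!/(41!×8!) = 450978066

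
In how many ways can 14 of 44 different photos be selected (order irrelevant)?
C(44,14) = 44!/(14!×30!) = 114955808528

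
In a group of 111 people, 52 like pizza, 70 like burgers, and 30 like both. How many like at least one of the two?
|A∪B| = |A| + |B| - |A∩B| = 52 + 70 - 30 = 92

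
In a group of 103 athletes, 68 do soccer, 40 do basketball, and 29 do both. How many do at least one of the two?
|A∪B| = |A| + |B| - |A∩B| = 68 + 40 - 29 = 79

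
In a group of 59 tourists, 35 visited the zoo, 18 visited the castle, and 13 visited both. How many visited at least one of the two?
|A∪B| = |A| + |B| - |A∩B| = 35 + 18 - 13 = 40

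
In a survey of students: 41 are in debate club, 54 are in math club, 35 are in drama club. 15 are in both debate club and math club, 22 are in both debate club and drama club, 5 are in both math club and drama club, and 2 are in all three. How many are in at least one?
|A∪B∪C| = 41+54+35-15-22-5+2 = 90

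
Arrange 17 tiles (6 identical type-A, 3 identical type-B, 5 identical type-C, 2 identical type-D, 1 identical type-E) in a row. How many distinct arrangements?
17! / (6! × 3! × 5! × 2! × 1!) = 343062720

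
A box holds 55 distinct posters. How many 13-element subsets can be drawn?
C(55,13) = 55!/(13!×42!) = 1451182990950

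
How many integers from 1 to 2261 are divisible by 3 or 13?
⌊2261/3⌋ + ⌊2261/13⌋ - ⌊2261/39⌋ = 753 + 173 - 57 = 869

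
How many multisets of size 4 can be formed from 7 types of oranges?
C(4+7-1, 7-1) = C(10, 6) = 210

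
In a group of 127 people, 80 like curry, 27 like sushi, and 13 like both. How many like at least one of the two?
|A∪B| = |A| + |B| - |A∩B| = 80 + 27 - 13 = 94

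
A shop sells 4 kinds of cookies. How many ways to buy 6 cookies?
C(6+4-1, 4-1) = C(9, 3) = 84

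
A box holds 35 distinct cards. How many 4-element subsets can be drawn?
C(35,4) = 35!/(4!×31!) = 52360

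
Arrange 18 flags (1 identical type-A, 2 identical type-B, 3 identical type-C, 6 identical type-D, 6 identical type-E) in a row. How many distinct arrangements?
18! / (1! × 2! × 3! × 6! × 6!) = 1029188160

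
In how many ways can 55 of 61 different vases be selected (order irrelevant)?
C(61,55) = 61!/(55!×6!) = 55525372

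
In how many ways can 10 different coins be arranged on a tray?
10! = 3628800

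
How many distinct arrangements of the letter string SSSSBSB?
7! / (5! × 2!) = 21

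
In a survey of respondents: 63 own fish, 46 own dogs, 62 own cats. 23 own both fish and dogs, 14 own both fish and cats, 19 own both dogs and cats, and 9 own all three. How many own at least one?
|A∪B∪C| = 63+46+62-23-14-19+9 = 124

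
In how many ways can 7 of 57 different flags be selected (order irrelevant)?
C(57,7) = 57!/(7!×50!) = 264385836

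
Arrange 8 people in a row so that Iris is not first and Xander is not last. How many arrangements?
By inclusion-exclusion: 8! - 2×(8-1)! + (8-2)! = 40320 - 10080 + 720 = 30960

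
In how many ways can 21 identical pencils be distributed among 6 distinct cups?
C(21+6-1, 6-1) = C(26, 5) = 65780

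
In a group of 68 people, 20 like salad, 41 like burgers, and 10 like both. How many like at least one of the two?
|A∪B| = |A| + |B| - |A∩B| = 20 + 41 - 10 = 51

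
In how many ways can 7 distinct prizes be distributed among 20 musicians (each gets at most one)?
P(20,7) = 20!/(20-7)! = 390700800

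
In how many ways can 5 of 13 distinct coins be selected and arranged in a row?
P(13,5) = 13!/(13-5)! = 154440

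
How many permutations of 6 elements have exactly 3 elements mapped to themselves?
Choose the 3 fixed points C(6,3) = 20, derange the rest: !3 = Σ_{j=0}^{3} (-1)^j·3!/j! = 6 - 6 + 3 - 1 = 2. Product = 20 × 2 = 40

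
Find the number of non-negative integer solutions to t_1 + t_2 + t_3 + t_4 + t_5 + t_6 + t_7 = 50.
C(50+7-1, 7-1) = C(56, 6) = 32468436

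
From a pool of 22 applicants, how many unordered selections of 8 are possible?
C(22,8) = 22!/(8!×14!) = 319770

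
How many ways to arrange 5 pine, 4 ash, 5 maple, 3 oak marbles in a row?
17! / (5! × 4! × 5! × 3!) = 171531360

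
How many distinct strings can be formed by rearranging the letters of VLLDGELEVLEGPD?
14! / (4! × 1! × 2! × 2! × 2! × 3!) = 75675600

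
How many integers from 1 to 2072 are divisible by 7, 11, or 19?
⌊2072/7⌋+⌊2072/11⌋+⌊2072/19⌋ - ⌊2072/77⌋-⌊2072/133⌋-⌊2072/209⌋ + ⌊2072/1463⌋ = 296+188+109 - 26-15-9 + 1 = 544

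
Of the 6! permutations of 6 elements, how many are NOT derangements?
Complement of the derangements. !6 = Σ_{j=0}^{6} (-1)^j·6!/j! = 720 - 720 + 360 - 120 + 30 - 6 + 1 = 265. 6! - !6 = 720 - 265 = 455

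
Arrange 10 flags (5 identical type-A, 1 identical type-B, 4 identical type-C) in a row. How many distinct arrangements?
10! / (5! × 1! × 4!) = 1260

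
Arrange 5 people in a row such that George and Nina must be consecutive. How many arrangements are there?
Treat the 2 as one block: (5-2+1)! × 2! = 24 × 2 = 48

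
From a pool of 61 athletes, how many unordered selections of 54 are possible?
C(61,54) = 61!/(54!×7!) = 436270780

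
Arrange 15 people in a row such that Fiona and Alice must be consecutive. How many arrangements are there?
Treat the 2 as one block: (15-2+1)! × 2! = 87178291200 × 2 = 174356582400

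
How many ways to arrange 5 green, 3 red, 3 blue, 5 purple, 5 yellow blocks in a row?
21! / (5! × 3! × 3! × 5! × 5!) = 821292151680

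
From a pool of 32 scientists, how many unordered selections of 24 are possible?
C(32,24) = 32!/(24!×8!) = 10518300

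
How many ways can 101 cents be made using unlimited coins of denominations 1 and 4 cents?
Coefficient of x^101 in 1/(1-x^1) · 1/(1-x^4). Use j coins of 4 for j = 0..⌊101/4⌋ = 25, the rest in 1s: 25 + 1 = 26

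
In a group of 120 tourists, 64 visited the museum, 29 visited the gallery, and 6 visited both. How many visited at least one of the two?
|A∪B| = |A| + |B| - |A∩B| = 64 + 29 - 6 = 87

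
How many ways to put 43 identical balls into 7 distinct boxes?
C(43+7-1, 7-1) = C(49, 6) = 13983816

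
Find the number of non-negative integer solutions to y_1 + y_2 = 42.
C(42+2-1, 2-1) = C(43, 1) = 43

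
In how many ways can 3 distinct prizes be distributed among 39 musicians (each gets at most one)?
P(39,3) = 39!/(39-3)! = 54834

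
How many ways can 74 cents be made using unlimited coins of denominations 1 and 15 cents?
Coefficient of x^74 in 1/(1-x^1) · 1/(1-x^15). Use j coins of 15 for j = 0..⌊74/15⌋ = 4, the rest in 1s: 4 + 1 = 5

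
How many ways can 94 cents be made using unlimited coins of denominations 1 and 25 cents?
Coefficient of x^94 in 1/(1-x^1) · 1/(1-x^25). Use j coins of 25 for j = 0..⌊94/25⌋ = 3, the rest in 1s: 3 + 1 = 4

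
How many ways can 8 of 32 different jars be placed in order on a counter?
P(32,8) = 32!/(32-8)! = 424097856000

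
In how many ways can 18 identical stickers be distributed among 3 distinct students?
C(18+3-1, 3-1) = C(20, 2) = 190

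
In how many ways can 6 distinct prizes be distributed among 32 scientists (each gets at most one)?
P(32,6) = 32!/(32-6)! = 652458240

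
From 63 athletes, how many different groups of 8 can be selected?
C(63,8) = 63!/(8!×55!) = 3872894697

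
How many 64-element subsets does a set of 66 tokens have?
C(66,64) = 66!/(64!×2!) = 2145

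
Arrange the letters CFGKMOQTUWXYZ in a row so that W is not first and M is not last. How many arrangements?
By inclusion-exclusion: 13! - 2×(13-1)! + (13-2)! = 6227020800 - 958003200 + 39916800 = 5308934400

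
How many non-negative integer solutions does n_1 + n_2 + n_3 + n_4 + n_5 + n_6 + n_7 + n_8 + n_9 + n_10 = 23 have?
C(23+10-1, 10-1) = C(32, 9) = 28048800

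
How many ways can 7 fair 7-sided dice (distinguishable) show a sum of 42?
Coefficient of x^42 in (x + x² + ... + x^7)^7. By inclusion-exclusion on dice exceeding 7: Σ_j (-1)^j C(7,j)·C(42-1-7j, 6) = C(7,0)·C(41,6) - C(7,1)·C(34,6) + C(7,2)·C(27,6) - C(7,3)·C(20,6) + C(7,4)·C(13,6) - C(7,5)·C(6,6) = 1·4496388 - 7·1344904 + 21·296010 - 35·38760 + 35·1716 - 21·1 = 1709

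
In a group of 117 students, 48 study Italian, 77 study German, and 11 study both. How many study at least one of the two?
|A∪B| = |A| + |B| - |A∩B| = 48 + 77 - 11 = 114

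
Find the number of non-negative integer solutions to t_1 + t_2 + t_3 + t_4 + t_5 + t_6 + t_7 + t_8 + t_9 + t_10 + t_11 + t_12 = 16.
C(16+12-1, 12-1) = C(27, 11) = 13037895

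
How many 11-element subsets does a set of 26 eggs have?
C(26,11) = 26!/(11!×15!) = 7726160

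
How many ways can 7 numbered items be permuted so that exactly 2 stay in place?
Choose the 2 fixed points C(7,2) = 21, derange the rest: !5 = Σ_{j=0}^{5} (-1)^j·5!/j! = 120 - 120 + 60 - 20 + 5 - 1 = 44. Product = 21 × 44 = 924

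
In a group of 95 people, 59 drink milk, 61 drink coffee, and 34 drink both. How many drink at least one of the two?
|A∪B| = |A| + |B| - |A∩B| = 59 + 61 - 34 = 86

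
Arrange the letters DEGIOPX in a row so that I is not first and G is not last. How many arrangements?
By inclusion-exclusion: 7! - 2×(7-1)! + (7-2)! = 5040 - 1440 + 120 = 3720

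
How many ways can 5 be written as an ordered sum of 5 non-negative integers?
C(5+5-1, 5-1) = C(9, 4) = 126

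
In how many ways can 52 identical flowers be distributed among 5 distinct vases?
C(52+5-1, 5-1) = C(56, 4) = 367290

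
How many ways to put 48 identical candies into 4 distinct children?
C(48+4-1, 4-1) = C(51, 3) = 20825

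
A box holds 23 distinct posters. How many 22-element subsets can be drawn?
C(23,22) = 23!/(22!×1!) = 23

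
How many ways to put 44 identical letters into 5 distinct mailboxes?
C(44+5-1, 5-1) = C(48, 4) = 194580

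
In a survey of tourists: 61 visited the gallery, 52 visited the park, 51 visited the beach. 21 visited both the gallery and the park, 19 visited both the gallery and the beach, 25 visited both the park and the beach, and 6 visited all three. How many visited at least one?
|A∪B∪C| = 61+52+51-21-19-25+6 = 105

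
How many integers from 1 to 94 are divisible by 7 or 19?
⌊94/7⌋ + ⌊94/19⌋ - ⌊94/133⌋ = 13 + 4 - 0 = 17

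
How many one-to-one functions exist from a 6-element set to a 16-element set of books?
P(16,6) = 16!/(16-6)! = 5765760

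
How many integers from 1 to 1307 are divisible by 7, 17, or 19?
⌊1307/7⌋+⌊1307/17⌋+⌊1307/19⌋ - ⌊1307/119⌋-⌊1307/133⌋-⌊1307/323⌋ + ⌊1307/2261⌋ = 186+76+68 - 10-9-4 + 0 = 307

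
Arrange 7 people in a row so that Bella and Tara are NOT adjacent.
Total - adjacent = 7! - (7-1)!×2 = 5040 - 1440 = 3600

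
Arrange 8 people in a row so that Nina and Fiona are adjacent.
Treat as block: (8-1)! × 2! = 5040 × 2 = 10080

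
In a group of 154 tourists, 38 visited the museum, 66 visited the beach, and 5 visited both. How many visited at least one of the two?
|A∪B| = |A| + |B| - |A∩B| = 38 + 66 - 5 = 99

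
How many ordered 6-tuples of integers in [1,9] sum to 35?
Coefficient of x^35 in (x + x² + ... + x^9)^6. By inclusion-exclusion on dice exceeding 9: Σ_j (-1)^j C(6,j)·C(35-1-9j, 5) = C(6,0)·C(34,5) - C(6,1)·C(25,5) + C(6,2)·C(16,5) - C(6,3)·C(7,5) = 1·278256 - 6·53130 + 15·4368 - 20·21 = 24576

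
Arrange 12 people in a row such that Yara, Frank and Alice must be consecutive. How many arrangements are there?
Treat the 3 as one block: (12-3+1)! × 3! = 3628800 × 6 = 21772800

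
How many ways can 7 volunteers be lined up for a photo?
7! = 5040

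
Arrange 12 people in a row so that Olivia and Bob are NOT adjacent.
Total - adjacent = 12! - (12-1)!×2 = 479001600 - 79833600 = 399168000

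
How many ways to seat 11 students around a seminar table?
Circular: fix one position, arrange the rest. (11-1)! = 3628800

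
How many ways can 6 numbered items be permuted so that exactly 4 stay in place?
Choose the 4 fixed points C(6,4) = 15, derange the rest: !2 = Σ_{j=0}^{2} (-1)^j·2!/j! = 2 - 2 + 1 = 1. Product = 15 × 1 = 15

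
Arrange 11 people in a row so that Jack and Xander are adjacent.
Treat as block: (11-1)! × 2! = 3628800 × 2 = 7257600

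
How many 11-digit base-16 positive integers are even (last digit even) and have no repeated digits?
Last∈{0,2,4,6,8,10,12,14}. Last=0: 10897286400. Last nonzero: 7×14×P(14,9) = 71195604480. Total = 82092890880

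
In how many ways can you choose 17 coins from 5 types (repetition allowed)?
C(17+5-1, 5-1) = C(21, 4) = 5985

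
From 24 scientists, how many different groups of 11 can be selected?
C(24,11) = 24!/(11!×13!) = 2496144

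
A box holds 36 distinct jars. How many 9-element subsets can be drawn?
C(36,9) = 36!/(9!×27!) = 94143280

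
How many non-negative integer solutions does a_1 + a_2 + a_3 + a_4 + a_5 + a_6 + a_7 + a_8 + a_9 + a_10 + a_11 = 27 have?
C(27+11-1, 11-1) = C(37, 10) = 348330136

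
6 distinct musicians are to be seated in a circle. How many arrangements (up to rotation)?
Circular: fix one position, arrange the rest. (6-1)! = 120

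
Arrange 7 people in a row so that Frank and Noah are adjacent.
Treat as block: (7-1)! × 2! = 720 × 2 = 1440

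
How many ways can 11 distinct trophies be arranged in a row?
11! = 39916800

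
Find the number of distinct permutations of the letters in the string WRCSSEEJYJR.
11! / (2! × 1! × 2! × 1! × 1! × 2! × 2!) = 2494800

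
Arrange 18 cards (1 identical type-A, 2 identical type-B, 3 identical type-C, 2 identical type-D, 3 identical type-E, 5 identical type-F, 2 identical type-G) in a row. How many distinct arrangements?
18! / (1! × 2! × 3! × 2! × 3! × 5! × 2!) = 185253868800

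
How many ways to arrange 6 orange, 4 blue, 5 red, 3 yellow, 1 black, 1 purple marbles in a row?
20! / (6! × 4! × 5! × 3! × 1! × 1!) = 195545750400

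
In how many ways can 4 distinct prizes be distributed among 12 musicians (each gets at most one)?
P(12,4) = 12!/(12-4)! = 11880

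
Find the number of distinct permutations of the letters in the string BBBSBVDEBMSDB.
13! / (1! × 2! × 1! × 6! × 1! × 2!) = 2162160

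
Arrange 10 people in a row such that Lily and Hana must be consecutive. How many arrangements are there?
Treat the 2 as one block: (10-2+1)! × 2! = 362880 × 2 = 725760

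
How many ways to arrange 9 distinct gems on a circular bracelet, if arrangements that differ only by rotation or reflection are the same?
(9-1)!/2 = 40320/2 = 20160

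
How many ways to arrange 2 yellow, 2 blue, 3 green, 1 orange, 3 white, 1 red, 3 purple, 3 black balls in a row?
18! / (2! × 2! × 3! × 1! × 3! × 1! × 3! × 3!) = 1235025792000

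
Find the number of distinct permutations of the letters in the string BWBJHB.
6! / (1! × 3! × 1! × 1!) = 120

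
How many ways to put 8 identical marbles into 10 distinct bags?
C(8+10-1, 10-1) = C(17, 9) = 24310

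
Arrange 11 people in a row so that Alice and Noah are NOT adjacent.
Total - adjacent = 11! - (11-1)!×2 = 39916800 - 7257600 = 32659200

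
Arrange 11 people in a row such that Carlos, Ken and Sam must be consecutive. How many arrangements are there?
Treat the 3 as one block: (11-3+1)! × 3! = 362880 × 6 = 2177280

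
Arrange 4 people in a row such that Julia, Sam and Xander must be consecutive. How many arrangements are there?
Treat the 3 as one block: (4-3+1)! × 3! = 2 × 6 = 12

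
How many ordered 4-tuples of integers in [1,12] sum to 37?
Coefficient of x^37 in (x + x² + ... + x^12)^4. By inclusion-exclusion on dice exceeding 12: Σ_j (-1)^j C(4,j)·C(37-1-12j, 3) = C(4,0)·C(36,3) - C(4,1)·C(24,3) + C(4,2)·C(12,3) = 1·7140 - 4·2024 + 6·220 = 364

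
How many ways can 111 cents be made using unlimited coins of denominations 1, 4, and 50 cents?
Coefficient of x^111 in 1/(1-x^1) · 1/(1-x^4) · 1/(1-x^50). Case on j = number of 50-cent coins (j = 0..2); remainder r = 111 - 50j is made from {1,4} in ⌊r/4⌋+1 ways. r = 111, 61, 11 → 28 + 16 + 3 = 47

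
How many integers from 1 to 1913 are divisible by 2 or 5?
⌊1913/2⌋ + ⌊1913/5⌋ - ⌊1913/10⌋ = 956 + 382 - 191 = 1147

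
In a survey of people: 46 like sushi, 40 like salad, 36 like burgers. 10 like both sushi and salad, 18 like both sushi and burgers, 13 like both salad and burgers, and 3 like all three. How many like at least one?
|A∪B∪C| = 46+40+36-10-18-13+3 = 84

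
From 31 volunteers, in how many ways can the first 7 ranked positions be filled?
P(31,7) = 31!/(31-7)! = 13253058000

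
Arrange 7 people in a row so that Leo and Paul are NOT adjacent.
Total - adjacent = 7! - (7-1)!×2 = 5040 - 1440 = 3600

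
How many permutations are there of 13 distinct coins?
13! = 6227020800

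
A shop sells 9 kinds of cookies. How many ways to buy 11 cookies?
C(11+9-1, 9-1) = C(19, 8) = 75582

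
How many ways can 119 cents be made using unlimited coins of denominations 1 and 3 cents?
Coefficient of x^119 in 1/(1-x^1) · 1/(1-x^3). Use j coins of 3 for j = 0..⌊119/3⌋ = 39, the rest in 1s: 39 + 1 = 40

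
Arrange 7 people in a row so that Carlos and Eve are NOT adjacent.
Total - adjacent = 7! - (7-1)!×2 = 5040 - 1440 = 3600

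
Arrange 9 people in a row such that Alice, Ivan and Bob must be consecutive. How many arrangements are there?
Treat the 3 as one block: (9-3+1)! × 3! = 5040 × 6 = 30240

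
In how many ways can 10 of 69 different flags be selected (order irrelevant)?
C(69,10) = 69!/(10!×59!) = 340032449328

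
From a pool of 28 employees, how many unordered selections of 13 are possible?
C(28,13) = 28!/(13!×15!) = 37442160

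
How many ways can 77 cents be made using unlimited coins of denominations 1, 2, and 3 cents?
Coefficient of x^77 in 1/(1-x^1) · 1/(1-x^2) · 1/(1-x^3). Case on j = number of 3-cent coins (j = 0..25); remainder r = 77 - 3j is made from {1,2} in ⌊r/2⌋+1 ways. r = 77, 74, 71, 68, 65, 62, 59, 56, 53, 50, 47, 44, 41, 38, 35, 32, 29, 26, 23, 20, 17, 14, 11, 8, 5, 2 → 39 + 38 + 36 + 35 + 33 + 32 + 30 + 29 + 27 + 26 + 24 + 23 + 21 + 20 + 18 + 17 + 15 + 14 + 12 + 11 + 9 + 8 + 6 + 5 + 3 + 2 = 533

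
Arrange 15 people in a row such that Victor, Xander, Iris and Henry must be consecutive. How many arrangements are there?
Treat the 4 as one block: (15-4+1)! × 4! = 479001600 × 24 = 11496038400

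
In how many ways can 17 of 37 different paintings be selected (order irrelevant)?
C(37,17) = 37!/(17!×20!) = 15905368710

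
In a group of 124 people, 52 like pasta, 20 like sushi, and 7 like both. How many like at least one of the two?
|A∪B| = |A| + |B| - |A∩B| = 52 + 20 - 7 = 65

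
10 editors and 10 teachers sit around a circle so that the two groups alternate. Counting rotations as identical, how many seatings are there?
Fix one of the editors: (10-1)! ways for the remaining editors, × 10! ways for the teachers = 362880 × 3628800 = 1316818944000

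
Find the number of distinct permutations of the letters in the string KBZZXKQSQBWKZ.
13! / (1! × 1! × 3! × 1! × 3! × 2! × 2!) = 43243200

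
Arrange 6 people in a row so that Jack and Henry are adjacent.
Treat as block: (6-1)! × 2! = 120 × 2 = 240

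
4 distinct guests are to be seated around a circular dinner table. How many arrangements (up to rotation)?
Circular: fix one position, arrange the rest. (4-1)! = 6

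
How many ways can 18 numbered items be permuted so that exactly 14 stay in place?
Choose the 14 fixed points C(18,14) = 3060, derange the rest: !4 = Σ_{j=0}^{4} (-1)^j·4!/j! = 24 - 24 + 12 - 4 + 1 = 9. Product = 3060 × 9 = 27540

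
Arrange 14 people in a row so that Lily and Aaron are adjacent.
Treat as block: (14-1)! × 2! = 6227020800 × 2 = 12454041600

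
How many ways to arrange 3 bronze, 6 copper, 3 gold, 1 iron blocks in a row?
13! / (3! × 6! × 3! × 1!) = 240240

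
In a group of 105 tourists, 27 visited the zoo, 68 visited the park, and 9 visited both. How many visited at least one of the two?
|A∪B| = |A| + |B| - |A∩B| = 27 + 68 - 9 = 86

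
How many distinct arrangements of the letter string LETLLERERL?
10! / (4! × 2! × 3! × 1!) = 12600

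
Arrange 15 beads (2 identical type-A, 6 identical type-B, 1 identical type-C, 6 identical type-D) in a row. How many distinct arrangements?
15! / (2! × 6! × 1! × 6!) = 1261260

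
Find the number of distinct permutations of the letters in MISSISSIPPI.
11! / (1! × 4! × 4! × 2!) = 34650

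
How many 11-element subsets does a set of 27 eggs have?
C(27,11) = 27!/(11!×16!) = 13037895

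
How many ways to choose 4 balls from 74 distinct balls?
C(74,4) = 74!/(4!×70!) = 1150626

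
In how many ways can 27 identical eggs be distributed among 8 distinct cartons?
C(27+8-1, 8-1) = C(34, 7) = 5379616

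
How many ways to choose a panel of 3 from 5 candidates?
C(5,3) = 5!/(3!×2!) = 10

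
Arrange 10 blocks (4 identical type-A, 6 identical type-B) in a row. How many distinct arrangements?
10! / (4! × 6!) = 210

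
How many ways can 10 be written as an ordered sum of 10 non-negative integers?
C(10+10-1, 10-1) = C(19, 9) = 92378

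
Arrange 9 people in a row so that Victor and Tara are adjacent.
Treat as block: (9-1)! × 2! = 40320 × 2 = 80640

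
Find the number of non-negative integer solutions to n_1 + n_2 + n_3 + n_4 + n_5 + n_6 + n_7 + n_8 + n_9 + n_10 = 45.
C(45+10-1, 10-1) = C(54, 9) = 5317936260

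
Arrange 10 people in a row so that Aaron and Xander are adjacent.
Treat as block: (10-1)! × 2! = 362880 × 2 = 725760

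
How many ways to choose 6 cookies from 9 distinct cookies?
C(9,6) = 9!/(6!×3!) = 84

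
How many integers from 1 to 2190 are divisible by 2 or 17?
⌊2190/2⌋ + ⌊2190/17⌋ - ⌊2190/34⌋ = 1095 + 128 - 64 = 1159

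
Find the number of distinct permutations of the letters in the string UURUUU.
6! / (5! × 1!) = 6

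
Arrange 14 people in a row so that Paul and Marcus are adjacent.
Treat as block: (14-1)! × 2! = 6227020800 × 2 = 12454041600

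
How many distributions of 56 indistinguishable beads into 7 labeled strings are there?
C(56+7-1, 7-1) = C(62, 6) = 61474519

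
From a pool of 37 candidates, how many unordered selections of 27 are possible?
C(37,27) = 37!/(27!×10!) = 348330136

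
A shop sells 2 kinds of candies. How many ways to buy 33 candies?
C(33+2-1, 2-1) = C(34, 1) = 34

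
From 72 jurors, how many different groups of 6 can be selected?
C(72,6) = 72!/(6!×66!) = 156238908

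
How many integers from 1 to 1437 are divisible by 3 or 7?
⌊1437/3⌋ + ⌊1437/7⌋ - ⌊1437/21⌋ = 479 + 205 - 68 = 616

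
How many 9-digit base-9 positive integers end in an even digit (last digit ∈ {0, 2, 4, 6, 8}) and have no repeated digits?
Last∈{0,2,4,6,8}. Last=0: 40320. Last nonzero: 4×7×P(7,7) = 141120. Total = 181440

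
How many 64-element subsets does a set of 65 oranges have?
C(65,64) = 65!/(64!×1!) = 65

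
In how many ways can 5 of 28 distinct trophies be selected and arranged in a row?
P(28,5) = 28!/(28-5)! = 11793600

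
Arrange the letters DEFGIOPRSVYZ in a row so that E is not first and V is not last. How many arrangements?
By inclusion-exclusion: 12! - 2×(12-1)! + (12-2)! = 479001600 - 79833600 + 3628800 = 402796800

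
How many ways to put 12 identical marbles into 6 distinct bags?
C(12+6-1, 6-1) = C(17, 5) = 6188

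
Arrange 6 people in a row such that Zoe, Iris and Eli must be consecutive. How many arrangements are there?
Treat the 3 as one block: (6-3+1)! × 3! = 24 × 6 = 144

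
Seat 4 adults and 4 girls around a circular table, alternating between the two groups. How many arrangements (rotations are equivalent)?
Fix one of the adults: (4-1)! ways for the remaining adults, × 4! ways for the girls = 6 × 24 = 144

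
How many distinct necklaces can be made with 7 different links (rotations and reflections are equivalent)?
(7-1)!/2 = 720/2 = 360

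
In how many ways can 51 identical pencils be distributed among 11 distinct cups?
C(51+11-1, 11-1) = C(61, 10) = 90177170226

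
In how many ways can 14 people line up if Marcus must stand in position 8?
Fix one position: (14-1)! = 6227020800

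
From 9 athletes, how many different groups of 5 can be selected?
C(9,5) = 9!/(5!×4!) = 126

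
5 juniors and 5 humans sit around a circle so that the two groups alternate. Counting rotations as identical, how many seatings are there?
Fix one of the juniors: (5-1)! ways for the remaining juniors, × 5! ways for the humans = 24 × 120 = 2880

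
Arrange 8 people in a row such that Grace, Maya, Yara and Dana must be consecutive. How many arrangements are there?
Treat the 4 as one block: (8-4+1)! × 4! = 120 × 24 = 2880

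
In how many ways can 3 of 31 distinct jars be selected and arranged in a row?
P(31,3) = 31!/(31-3)! = 26970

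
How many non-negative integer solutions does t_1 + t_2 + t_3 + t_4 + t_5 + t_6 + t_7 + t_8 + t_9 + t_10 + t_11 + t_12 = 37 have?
C(37+12-1, 12-1) = C(48, 11) = 22595200368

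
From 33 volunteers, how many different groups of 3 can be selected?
C(33,3) = 33!/(3!×30!) = 5456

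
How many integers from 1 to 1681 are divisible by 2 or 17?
⌊1681/2⌋ + ⌊1681/17⌋ - ⌊1681/34⌋ = 840 + 98 - 49 = 889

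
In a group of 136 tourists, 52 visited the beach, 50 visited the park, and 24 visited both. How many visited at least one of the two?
|A∪B| = |A| + |B| - |A∩B| = 52 + 50 - 24 = 78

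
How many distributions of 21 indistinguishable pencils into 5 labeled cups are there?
C(21+5-1, 5-1) = C(25, 4) = 12650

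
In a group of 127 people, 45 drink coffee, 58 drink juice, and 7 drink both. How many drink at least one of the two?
|A∪B| = |A| + |B| - |A∩B| = 45 + 58 - 7 = 96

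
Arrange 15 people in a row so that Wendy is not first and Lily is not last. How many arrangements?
By inclusion-exclusion: 15! - 2×(15-1)! + (15-2)! = 1307674368000 - 174356582400 + 6227020800 = 1139544806400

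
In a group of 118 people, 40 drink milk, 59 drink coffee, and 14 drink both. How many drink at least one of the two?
|A∪B| = |A| + |B| - |A∩B| = 40 + 59 - 14 = 85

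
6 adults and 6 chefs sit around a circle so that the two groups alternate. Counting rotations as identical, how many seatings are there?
Fix one of the adults: (6-1)! ways for the remaining adults, × 6! ways for the chefs = 120 × 720 = 86400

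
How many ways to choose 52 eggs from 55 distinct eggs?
C(55,52) = 55!/(52!×3!) = 26235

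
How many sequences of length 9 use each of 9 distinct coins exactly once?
9! = 362880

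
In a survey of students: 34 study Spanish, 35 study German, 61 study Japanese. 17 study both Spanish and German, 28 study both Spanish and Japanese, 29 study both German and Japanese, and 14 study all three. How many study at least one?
|A∪B∪C| = 34+35+61-17-28-29+14 = 70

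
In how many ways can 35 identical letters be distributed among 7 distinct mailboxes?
C(35+7-1, 7-1) = C(41, 6) = 4496388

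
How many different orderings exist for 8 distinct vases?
8! = 40320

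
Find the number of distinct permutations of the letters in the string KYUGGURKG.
9! / (2! × 1! × 2! × 3! × 1!) = 15120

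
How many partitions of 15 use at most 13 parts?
By conjugation, equals partitions of 15 into parts ≤ 13. Let r_j(i) = number of partitions of i into parts ≤ j, for i = 0..15. r_1(i) = 1 for all i; r_j(i) = r_{j-1}(i) + r_j(i-j). Rows j = 2..13: ≤2: 1 1 2 2 3 3 4 4 5 5 6 6 7 7 8 8; ≤3: 1 1 2 3 4 5 7 8 10 12 14 16 19 21 24 27; ≤4: 1 1 2 3 5 6 9 11 15 18 23 27 34 39 47 54; ≤5: 1 1 2 3 5 7 10 13 18 23 30 37 47 57 70 84; ≤6: 1 1 2 3 5 7 11 14 20 26 35 44 58 71 90 110; ≤7: 1 1 2 3 5 7 11 15 21 28 38 49 65 82 105 131; ≤8: 1 1 2 3 5 7 11 15 22 29 40 52 70 89 116 146; ≤9: 1 1 2 3 5 7 11 15 22 30 41 54 73 94 123 157; ≤10: 1 1 2 3 5 7 11 15 22 30 42 55 75 97 128 164; ≤11: 1 1 2 3 5 7 11 15 22 30 42 56 76 99 131 169; ≤12: 1 1 2 3 5 7 11 15 22 30 42 56 77 100 133 172; ≤13: 1 1 2 3 5 7 11 15 22 30 42 56 77 101 134 174. r_13(15) = 174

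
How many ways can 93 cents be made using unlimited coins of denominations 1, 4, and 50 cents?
Coefficient of x^93 in 1/(1-x^1) · 1/(1-x^4) · 1/(1-x^50). Case on j = number of 50-cent coins (j = 0..1); remainder r = 93 - 50j is made from {1,4} in ⌊r/4⌋+1 ways. r = 93, 43 → 24 + 11 = 35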